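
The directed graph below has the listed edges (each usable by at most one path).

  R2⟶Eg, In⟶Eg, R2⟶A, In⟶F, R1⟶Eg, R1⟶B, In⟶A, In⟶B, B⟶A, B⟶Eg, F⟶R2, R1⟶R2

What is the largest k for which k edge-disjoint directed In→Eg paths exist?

3

Assign every edge capacity 1; by Menger, the answer equals the max flow.
Path In→Eg (+1); total 1.
Path In→B→Eg (+1); total 2.
Path In→F→R2→Eg (+1); total 3.
No residual In→Eg path; max flow = 3.
Certifying cut of size 3: {In→B, In→Eg, In→F}.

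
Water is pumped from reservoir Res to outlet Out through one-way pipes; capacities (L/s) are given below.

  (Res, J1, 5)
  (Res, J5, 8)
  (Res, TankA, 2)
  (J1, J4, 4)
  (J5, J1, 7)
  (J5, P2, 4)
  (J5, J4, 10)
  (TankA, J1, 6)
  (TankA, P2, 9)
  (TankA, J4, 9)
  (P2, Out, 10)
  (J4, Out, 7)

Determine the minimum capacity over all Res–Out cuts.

Augment Res→J1→J4→Out: bottleneck 4, flow now 4.
Augment Res→J5→P2→Out: bottleneck 4, flow now 8.
Augment Res→J5→J4→Out: bottleneck 3, flow now 11.
Augment Res→TankA→P2→Out: bottleneck 2, flow now 13.
No augmenting path remains; maximum flow = 13.
By max-flow min-cut, the minimum cut capacity equals the max flow.
In the residual graph, reachable from Res: {Res, J1, J5, J4}.
Min-cut edges: Res→TankA (2), J5→P2 (4), J4→Out (7); capacity 2 + 4 + 7 = 13.

13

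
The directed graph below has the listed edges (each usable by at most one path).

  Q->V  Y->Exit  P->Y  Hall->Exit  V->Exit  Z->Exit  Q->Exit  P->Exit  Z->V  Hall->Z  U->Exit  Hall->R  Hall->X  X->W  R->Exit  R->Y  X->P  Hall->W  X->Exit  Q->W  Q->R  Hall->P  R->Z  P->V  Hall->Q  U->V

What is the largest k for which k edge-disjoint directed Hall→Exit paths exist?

Assign every edge capacity 1; by Menger, the answer equals the max flow.
Path Hall→Exit (+1); total 1.
Path Hall→P→Exit (+1); total 2.
Path Hall→Q→Exit (+1); total 3.
Path Hall→R→Exit (+1); total 4.
Path Hall→X→Exit (+1); total 5.
Path Hall→Z→Exit (+1); total 6.
No residual Hall→Exit path; max flow = 6.
Certifying cut of size 6: {Hall→Exit, Hall→P, Hall→Q, Hall→R, Hall→X, Hall→Z}.

6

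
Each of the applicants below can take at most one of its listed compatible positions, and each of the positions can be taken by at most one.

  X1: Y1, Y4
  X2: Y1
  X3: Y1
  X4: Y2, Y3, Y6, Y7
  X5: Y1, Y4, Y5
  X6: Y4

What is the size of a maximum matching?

Unit-capacity flow: source→left, listed edges, right→sink; max matching = max flow.
Augmenting path X1→Y1 (+1); matched 1.
Augmenting path X4→Y2 (+1); matched 2.
Augmenting path X5→Y4 (+1); matched 3.
Augmenting path X6→Y4→X5→Y5 (+1); matched 4.
No augmenting path remains; maximum matching = 4.
König certificate: {X4, X5, Y1, Y4} is a vertex cover of size 4 (every listed pair touches it), so no matching can be larger.

4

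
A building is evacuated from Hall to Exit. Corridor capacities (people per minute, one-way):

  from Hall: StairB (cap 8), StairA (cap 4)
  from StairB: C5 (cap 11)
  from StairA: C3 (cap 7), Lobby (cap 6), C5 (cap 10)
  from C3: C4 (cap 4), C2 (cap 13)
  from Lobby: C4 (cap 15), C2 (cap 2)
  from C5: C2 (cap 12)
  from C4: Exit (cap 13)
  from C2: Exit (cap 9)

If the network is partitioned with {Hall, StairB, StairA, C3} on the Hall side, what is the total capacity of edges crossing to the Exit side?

Edges leaving {Hall, StairB, StairA, C3}: StairB→C5 (11), StairA→Lobby (6), StairA→C5 (10), C3→C4 (4), C3→C2 (13).
Cut capacity = 11 + 6 + 10 + 4 + 13 = 44.

44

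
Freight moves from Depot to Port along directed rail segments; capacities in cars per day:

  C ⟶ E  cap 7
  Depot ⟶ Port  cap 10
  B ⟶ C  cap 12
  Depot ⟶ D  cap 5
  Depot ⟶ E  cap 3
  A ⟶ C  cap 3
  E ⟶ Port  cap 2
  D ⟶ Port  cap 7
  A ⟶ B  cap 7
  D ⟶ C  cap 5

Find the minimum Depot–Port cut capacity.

17

Augment Depot→Port: bottleneck 10, flow now 10.
Augment Depot→D→Port: bottleneck 5, flow now 15.
Augment Depot→E→Port: bottleneck 2, flow now 17.
No augmenting path remains; maximum flow = 17.
By max-flow min-cut, the minimum cut capacity equals the max flow.
In the residual graph, reachable from Depot: {Depot, E}.
Min-cut edges: Depot→D (5), Depot→Port (10), E→Port (2); capacity 5 + 10 + 2 = 17.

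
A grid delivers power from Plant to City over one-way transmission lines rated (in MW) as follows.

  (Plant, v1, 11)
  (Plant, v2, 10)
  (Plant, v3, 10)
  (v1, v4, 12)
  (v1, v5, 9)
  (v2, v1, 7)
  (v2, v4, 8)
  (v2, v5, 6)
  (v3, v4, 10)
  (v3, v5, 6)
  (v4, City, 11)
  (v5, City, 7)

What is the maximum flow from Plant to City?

18

Augment Plant→v1→v4→City: bottleneck 11, flow now 11.
Augment Plant→v2→v5→City: bottleneck 6, flow now 17.
Augment Plant→v3→v5→City: bottleneck 1, flow now 18.
No augmenting path remains; maximum flow = 18.
In the residual graph, reachable from Plant: {Plant, v1, v2, v3, v4, v5}.
Min-cut edges: v4→City (11), v5→City (7); capacity 11 + 7 = 18.
This cut is saturated, so no flow can exceed 18.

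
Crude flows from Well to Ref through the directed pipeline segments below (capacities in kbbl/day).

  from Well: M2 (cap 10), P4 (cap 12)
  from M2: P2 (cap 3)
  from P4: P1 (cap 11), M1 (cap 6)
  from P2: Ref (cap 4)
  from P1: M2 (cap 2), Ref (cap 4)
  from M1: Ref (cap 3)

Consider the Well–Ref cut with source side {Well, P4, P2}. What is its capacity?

31

Edges leaving {Well, P4, P2}: Well→M2 (10), P4→P1 (11), P4→M1 (6), P2→Ref (4).
Cut capacity = 10 + 11 + 6 + 4 = 31.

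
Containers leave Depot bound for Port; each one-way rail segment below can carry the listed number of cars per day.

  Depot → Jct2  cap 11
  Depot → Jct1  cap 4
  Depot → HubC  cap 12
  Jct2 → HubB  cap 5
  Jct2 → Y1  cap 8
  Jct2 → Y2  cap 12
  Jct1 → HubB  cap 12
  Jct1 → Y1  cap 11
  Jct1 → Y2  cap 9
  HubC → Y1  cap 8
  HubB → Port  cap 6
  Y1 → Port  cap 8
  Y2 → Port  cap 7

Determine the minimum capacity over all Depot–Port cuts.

Augment Depot→Jct2→HubB→Port: bottleneck 5, flow now 5.
Augment Depot→Jct2→Y1→Port: bottleneck 6, flow now 11.
Augment Depot→Jct1→HubB→Port: bottleneck 1, flow now 12.
Augment Depot→Jct1→Y1→Port: bottleneck 2, flow now 14.
Augment Depot→Jct1→Y2→Port: bottleneck 1, flow now 15.
Augment Depot→HubC→Y1→Jct2→Y2→Port: bottleneck 6, flow now 21. (uses reverse residual edge)
No augmenting path remains; maximum flow = 21.
By max-flow min-cut, the minimum cut capacity equals the max flow.
In the residual graph, reachable from Depot: {Depot, Jct2, Jct1, HubC, HubB, Y1, Y2}.
Min-cut edges: HubB→Port (6), Y1→Port (8), Y2→Port (7); capacity 6 + 8 + 7 = 21.

21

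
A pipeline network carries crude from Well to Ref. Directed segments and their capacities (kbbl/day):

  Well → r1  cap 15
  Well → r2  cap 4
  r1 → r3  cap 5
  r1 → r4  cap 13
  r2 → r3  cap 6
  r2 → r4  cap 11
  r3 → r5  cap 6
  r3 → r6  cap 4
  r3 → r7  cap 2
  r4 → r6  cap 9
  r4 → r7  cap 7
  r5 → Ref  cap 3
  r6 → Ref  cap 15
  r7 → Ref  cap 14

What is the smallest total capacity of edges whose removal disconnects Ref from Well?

19

Augment Well→r1→r3→r5→Ref: bottleneck 3, flow now 3.
Augment Well→r1→r3→r6→Ref: bottleneck 2, flow now 5.
Augment Well→r1→r4→r6→Ref: bottleneck 9, flow now 14.
Augment Well→r1→r4→r7→Ref: bottleneck 1, flow now 15.
Augment Well→r2→r3→r6→Ref: bottleneck 2, flow now 17.
Augment Well→r2→r3→r7→Ref: bottleneck 2, flow now 19.
No augmenting path remains; maximum flow = 19.
By max-flow min-cut, the minimum cut capacity equals the max flow.
In the residual graph, reachable from Well: {Well}.
Min-cut edges: Well→r1 (15), Well→r2 (4); capacity 15 + 4 = 19.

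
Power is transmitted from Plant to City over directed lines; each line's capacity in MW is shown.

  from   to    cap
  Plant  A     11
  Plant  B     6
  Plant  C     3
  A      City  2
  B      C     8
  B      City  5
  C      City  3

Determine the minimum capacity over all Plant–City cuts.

Augment Plant→A→City: bottleneck 2, flow now 2.
Augment Plant→B→City: bottleneck 5, flow now 7.
Augment Plant→C→City: bottleneck 3, flow now 10.
No augmenting path remains; maximum flow = 10.
By max-flow min-cut, the minimum cut capacity equals the max flow.
In the residual graph, reachable from Plant: {Plant, A, B, C}.
Min-cut edges: A→City (2), B→City (5), C→City (3); capacity 2 + 5 + 3 = 10.

10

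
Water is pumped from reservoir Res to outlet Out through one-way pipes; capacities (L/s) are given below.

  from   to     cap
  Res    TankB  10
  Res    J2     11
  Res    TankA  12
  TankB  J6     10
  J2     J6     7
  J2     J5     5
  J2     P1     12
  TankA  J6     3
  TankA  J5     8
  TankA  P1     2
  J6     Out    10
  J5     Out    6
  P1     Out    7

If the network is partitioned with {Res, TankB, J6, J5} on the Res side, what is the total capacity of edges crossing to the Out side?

39

Edges leaving {Res, TankB, J6, J5}: Res→J2 (11), Res→TankA (12), J6→Out (10), J5→Out (6).
Cut capacity = 11 + 12 + 10 + 6 = 39.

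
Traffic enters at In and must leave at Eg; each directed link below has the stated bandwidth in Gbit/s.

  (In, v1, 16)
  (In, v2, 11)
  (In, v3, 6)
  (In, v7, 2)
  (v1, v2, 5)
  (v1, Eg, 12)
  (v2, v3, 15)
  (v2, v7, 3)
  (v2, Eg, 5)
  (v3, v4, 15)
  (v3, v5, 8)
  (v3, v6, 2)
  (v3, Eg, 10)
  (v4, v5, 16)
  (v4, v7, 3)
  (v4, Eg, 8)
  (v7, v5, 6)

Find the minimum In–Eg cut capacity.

33

Augment In→v1→Eg: bottleneck 12, flow now 12.
Augment In→v2→Eg: bottleneck 5, flow now 17.
Augment In→v3→Eg: bottleneck 6, flow now 23.
Augment In→v2→v3→Eg: bottleneck 4, flow now 27.
Augment In→v2→v3→v4→Eg: bottleneck 2, flow now 29.
Augment In→v1→v2→v3→v4→Eg: bottleneck 4, flow now 33.
No augmenting path remains; maximum flow = 33.
By max-flow min-cut, the minimum cut capacity equals the max flow.
In the residual graph, reachable from In: {In, v5, v7}.
Min-cut edges: In→v1 (16), In→v2 (11), In→v3 (6); capacity 16 + 11 + 6 = 33.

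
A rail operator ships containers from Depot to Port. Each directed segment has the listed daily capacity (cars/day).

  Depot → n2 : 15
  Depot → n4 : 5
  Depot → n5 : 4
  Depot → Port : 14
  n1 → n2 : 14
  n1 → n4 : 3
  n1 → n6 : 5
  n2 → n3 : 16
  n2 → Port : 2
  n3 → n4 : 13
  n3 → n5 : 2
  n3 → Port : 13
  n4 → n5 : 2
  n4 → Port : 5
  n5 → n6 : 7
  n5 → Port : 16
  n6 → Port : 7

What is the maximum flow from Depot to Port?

38

Augment Depot→Port: bottleneck 14, flow now 14.
Augment Depot→n2→Port: bottleneck 2, flow now 16.
Augment Depot→n4→Port: bottleneck 5, flow now 21.
Augment Depot→n5→Port: bottleneck 4, flow now 25.
Augment Depot→n2→n3→Port: bottleneck 13, flow now 38.
No augmenting path remains; maximum flow = 38.
In the residual graph, reachable from Depot: {Depot}.
Min-cut edges: Depot→n2 (15), Depot→n4 (5), Depot→n5 (4), Depot→Port (14); capacity 15 + 5 + 4 + 14 = 38.
This cut is saturated, so no flow can exceed 38.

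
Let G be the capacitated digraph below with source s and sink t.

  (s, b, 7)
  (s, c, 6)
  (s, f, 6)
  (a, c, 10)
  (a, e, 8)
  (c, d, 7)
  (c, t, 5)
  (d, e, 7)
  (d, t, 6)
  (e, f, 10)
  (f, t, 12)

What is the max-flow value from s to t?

12

Augment s→c→t: bottleneck 5, flow now 5.
Augment s→f→t: bottleneck 6, flow now 11.
Augment s→c→d→t: bottleneck 1, flow now 12.
No augmenting path remains; maximum flow = 12.
In the residual graph, reachable from s: {s, b}.
Min-cut edges: s→c (6), s→f (6); capacity 6 + 6 = 12.
This cut is saturated, so no flow can exceed 12.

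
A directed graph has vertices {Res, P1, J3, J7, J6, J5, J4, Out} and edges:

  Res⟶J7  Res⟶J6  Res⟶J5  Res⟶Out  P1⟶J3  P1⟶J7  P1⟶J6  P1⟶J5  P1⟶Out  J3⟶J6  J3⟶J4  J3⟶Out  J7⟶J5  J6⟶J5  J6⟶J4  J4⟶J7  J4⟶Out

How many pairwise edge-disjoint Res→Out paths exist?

2

Assign every edge capacity 1; by Menger, the answer equals the max flow.
Path Res→Out (+1); total 1.
Path Res→J6→J4→Out (+1); total 2.
No residual Res→Out path; max flow = 2.
Certifying cut of size 2: {Res→J6, Res→Out}.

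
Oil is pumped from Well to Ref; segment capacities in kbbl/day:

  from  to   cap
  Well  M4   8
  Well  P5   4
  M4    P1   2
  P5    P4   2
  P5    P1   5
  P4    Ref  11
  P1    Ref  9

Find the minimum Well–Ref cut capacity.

Augment Well→M4→P1→Ref: bottleneck 2, flow now 2.
Augment Well→P5→P4→Ref: bottleneck 2, flow now 4.
Augment Well→P5→P1→Ref: bottleneck 2, flow now 6.
No augmenting path remains; maximum flow = 6.
By max-flow min-cut, the minimum cut capacity equals the max flow.
In the residual graph, reachable from Well: {Well, M4}.
Min-cut edges: Well→P5 (4), M4→P1 (2); capacity 4 + 2 = 6.

6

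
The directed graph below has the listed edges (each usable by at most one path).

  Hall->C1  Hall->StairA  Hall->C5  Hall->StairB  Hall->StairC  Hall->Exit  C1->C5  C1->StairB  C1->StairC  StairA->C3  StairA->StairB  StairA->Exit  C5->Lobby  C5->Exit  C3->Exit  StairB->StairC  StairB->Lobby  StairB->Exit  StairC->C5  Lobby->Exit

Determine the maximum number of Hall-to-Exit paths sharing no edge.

5

Assign every edge capacity 1; by Menger, the answer equals the max flow.
Path Hall→Exit (+1); total 1.
Path Hall→StairA→Exit (+1); total 2.
Path Hall→C5→Exit (+1); total 3.
Path Hall→StairB→Exit (+1); total 4.
Path Hall→C1→C5→Lobby→Exit (+1); total 5.
No residual Hall→Exit path; max flow = 5.
Certifying cut of size 5: {C5→Exit, Hall→Exit, Hall→StairA, Lobby→Exit, StairB→Exit}.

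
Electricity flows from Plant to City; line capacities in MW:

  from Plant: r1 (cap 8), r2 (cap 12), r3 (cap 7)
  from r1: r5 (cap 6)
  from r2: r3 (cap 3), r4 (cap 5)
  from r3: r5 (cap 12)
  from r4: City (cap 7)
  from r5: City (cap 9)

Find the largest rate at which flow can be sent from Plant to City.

Augment Plant→r1→r5→City: bottleneck 6, flow now 6.
Augment Plant→r2→r4→City: bottleneck 5, flow now 11.
Augment Plant→r3→r5→City: bottleneck 3, flow now 14.
No augmenting path remains; maximum flow = 14.
In the residual graph, reachable from Plant: {Plant, r1, r2, r3, r5}.
Min-cut edges: r2→r4 (5), r5→City (9); capacity 5 + 9 = 14.
This cut is saturated, so no flow can exceed 14.

14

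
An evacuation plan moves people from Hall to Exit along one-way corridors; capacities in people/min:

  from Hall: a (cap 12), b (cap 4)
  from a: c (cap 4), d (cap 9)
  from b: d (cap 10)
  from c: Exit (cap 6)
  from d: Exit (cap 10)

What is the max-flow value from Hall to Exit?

Augment Hall→a→c→Exit: bottleneck 4, flow now 4.
Augment Hall→a→d→Exit: bottleneck 8, flow now 12.
Augment Hall→b→d→Exit: bottleneck 2, flow now 14.
No augmenting path remains; maximum flow = 14.
In the residual graph, reachable from Hall: {Hall, a, b, d}.
Min-cut edges: a→c (4), d→Exit (10); capacity 4 + 10 = 14.
This cut is saturated, so no flow can exceed 14.

14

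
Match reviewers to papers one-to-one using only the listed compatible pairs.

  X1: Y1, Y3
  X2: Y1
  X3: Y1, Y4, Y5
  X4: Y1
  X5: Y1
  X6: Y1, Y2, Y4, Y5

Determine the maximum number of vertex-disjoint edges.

4

Unit-capacity flow: source→left, listed edges, right→sink; max matching = max flow.
Augmenting path X1→Y1 (+1); matched 1.
Augmenting path X3→Y4 (+1); matched 2.
Augmenting path X6→Y2 (+1); matched 3.
Augmenting path X2→Y1→X1→Y3 (+1); matched 4.
No augmenting path remains; maximum matching = 4.
König certificate: {X1, X3, X6, Y1} is a vertex cover of size 4 (every listed pair touches it), so no matching can be larger.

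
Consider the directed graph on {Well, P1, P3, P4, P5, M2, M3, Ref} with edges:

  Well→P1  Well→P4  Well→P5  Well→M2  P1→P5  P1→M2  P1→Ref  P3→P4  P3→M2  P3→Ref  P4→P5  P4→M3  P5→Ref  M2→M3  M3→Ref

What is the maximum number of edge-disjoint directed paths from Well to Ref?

Assign every edge capacity 1; by Menger, the answer equals the max flow.
Path Well→P1→Ref (+1); total 1.
Path Well→P5→Ref (+1); total 2.
Path Well→P4→M3→Ref (+1); total 3.
No residual Well→Ref path; max flow = 3.
Certifying cut of size 3: {M3→Ref, P5→Ref, Well→P1}.

3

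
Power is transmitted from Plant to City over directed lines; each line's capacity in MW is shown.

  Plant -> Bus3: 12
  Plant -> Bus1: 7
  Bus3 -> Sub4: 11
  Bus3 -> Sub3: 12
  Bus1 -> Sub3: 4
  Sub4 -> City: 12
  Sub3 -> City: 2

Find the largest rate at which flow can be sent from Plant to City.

Augment Plant→Bus3→Sub4→City: bottleneck 11, flow now 11.
Augment Plant→Bus3→Sub3→City: bottleneck 1, flow now 12.
Augment Plant→Bus1→Sub3→City: bottleneck 1, flow now 13.
No augmenting path remains; maximum flow = 13.
In the residual graph, reachable from Plant: {Plant, Bus3, Bus1, Sub3}.
Min-cut edges: Bus3→Sub4 (11), Sub3→City (2); capacity 11 + 2 = 13.
This cut is saturated, so no flow can exceed 13.

13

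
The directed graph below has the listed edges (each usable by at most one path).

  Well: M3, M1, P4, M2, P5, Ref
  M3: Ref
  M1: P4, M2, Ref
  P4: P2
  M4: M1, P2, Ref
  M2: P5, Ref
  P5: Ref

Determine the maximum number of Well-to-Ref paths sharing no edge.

Assign every edge capacity 1; by Menger, the answer equals the max flow.
Path Well→Ref (+1); total 1.
Path Well→M3→Ref (+1); total 2.
Path Well→M1→Ref (+1); total 3.
Path Well→M2→Ref (+1); total 4.
Path Well→P5→Ref (+1); total 5.
No residual Well→Ref path; max flow = 5.
Certifying cut of size 5: {Well→M1, Well→M2, Well→M3, Well→P5, Well→Ref}.

5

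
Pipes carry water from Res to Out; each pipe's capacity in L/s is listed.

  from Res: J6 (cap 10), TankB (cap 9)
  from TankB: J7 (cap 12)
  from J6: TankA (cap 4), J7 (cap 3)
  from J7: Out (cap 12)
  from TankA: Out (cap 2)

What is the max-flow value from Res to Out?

14

Augment Res→TankB→J7→Out: bottleneck 9, flow now 9.
Augment Res→J6→J7→Out: bottleneck 3, flow now 12.
Augment Res→J6→TankA→Out: bottleneck 2, flow now 14.
No augmenting path remains; maximum flow = 14.
In the residual graph, reachable from Res: {Res, J6, TankA}.
Min-cut edges: Res→TankB (9), J6→J7 (3), TankA→Out (2); capacity 9 + 3 + 2 = 14.
This cut is saturated, so no flow can exceed 14.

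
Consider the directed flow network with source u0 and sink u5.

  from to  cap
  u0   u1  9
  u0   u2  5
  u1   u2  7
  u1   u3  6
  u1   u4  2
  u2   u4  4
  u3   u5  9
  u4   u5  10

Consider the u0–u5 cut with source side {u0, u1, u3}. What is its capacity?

23

Edges leaving {u0, u1, u3}: u0→u2 (5), u1→u2 (7), u1→u4 (2), u3→u5 (9).
Cut capacity = 5 + 7 + 2 + 9 = 23.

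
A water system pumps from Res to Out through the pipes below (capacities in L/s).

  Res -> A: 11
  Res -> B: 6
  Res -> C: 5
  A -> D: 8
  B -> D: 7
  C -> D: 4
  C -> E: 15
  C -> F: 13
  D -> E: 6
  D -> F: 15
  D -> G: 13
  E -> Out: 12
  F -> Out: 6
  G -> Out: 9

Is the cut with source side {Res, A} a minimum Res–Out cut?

Yes — it is a minimum cut (capacity 19).

Given cut capacity: 6 + 5 + 8 = 19.
Augment Res→C→E→Out: bottleneck 5, flow now 5.
Augment Res→A→D→E→Out: bottleneck 6, flow now 11.
Augment Res→A→D→F→Out: bottleneck 2, flow now 13.
Augment Res→B→D→F→Out: bottleneck 4, flow now 17.
Augment Res→B→D→G→Out: bottleneck 2, flow now 19.
No augmenting path remains; maximum flow = 19.
Cut capacity 19 equals the max flow, so it is a minimum cut.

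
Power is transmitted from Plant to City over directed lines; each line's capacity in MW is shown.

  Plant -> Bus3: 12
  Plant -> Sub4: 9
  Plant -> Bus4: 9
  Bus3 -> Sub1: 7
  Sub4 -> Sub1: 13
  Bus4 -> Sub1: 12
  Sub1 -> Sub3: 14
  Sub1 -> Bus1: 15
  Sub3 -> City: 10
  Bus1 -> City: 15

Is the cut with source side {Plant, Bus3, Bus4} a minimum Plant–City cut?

Given cut capacity: 9 + 7 + 12 = 28.
Augment Plant→Bus3→Sub1→Sub3→City: bottleneck 7, flow now 7.
Augment Plant→Sub4→Sub1→Sub3→City: bottleneck 3, flow now 10.
Augment Plant→Sub4→Sub1→Bus1→City: bottleneck 6, flow now 16.
Augment Plant→Bus4→Sub1→Bus1→City: bottleneck 9, flow now 25.
No augmenting path remains; maximum flow = 25.
In the residual graph, reachable from Plant: {Plant, Bus3}.
Min-cut edges: Plant→Sub4 (9), Plant→Bus4 (9), Bus3→Sub1 (7); capacity 9 + 9 + 7 = 25.
Cut capacity 28 exceeds the max flow 25, so it is not minimum.

No — its capacity is 28, but the minimum cut has capacity 25.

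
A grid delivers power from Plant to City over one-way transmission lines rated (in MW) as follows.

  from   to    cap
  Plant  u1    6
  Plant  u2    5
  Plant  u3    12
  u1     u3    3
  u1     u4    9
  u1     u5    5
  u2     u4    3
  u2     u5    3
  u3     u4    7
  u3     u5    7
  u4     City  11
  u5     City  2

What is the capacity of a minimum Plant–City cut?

Augment Plant→u1→u4→City: bottleneck 6, flow now 6.
Augment Plant→u2→u4→City: bottleneck 3, flow now 9.
Augment Plant→u2→u5→City: bottleneck 2, flow now 11.
Augment Plant→u3→u4→City: bottleneck 2, flow now 13.
No augmenting path remains; maximum flow = 13.
By max-flow min-cut, the minimum cut capacity equals the max flow.
In the residual graph, reachable from Plant: {Plant, u1, u2, u3, u4, u5}.
Min-cut edges: u4→City (11), u5→City (2); capacity 11 + 2 = 13.

13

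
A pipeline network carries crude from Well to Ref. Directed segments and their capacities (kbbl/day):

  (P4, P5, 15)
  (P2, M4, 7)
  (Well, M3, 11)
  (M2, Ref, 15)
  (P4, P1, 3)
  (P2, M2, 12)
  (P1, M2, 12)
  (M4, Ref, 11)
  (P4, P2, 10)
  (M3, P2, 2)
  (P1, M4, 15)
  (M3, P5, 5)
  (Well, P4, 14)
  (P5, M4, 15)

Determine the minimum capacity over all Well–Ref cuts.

Augment Well→M3→P2→M2→Ref: bottleneck 2, flow now 2.
Augment Well→M3→P5→M4→Ref: bottleneck 5, flow now 7.
Augment Well→P4→P1→M2→Ref: bottleneck 3, flow now 10.
Augment Well→P4→P2→M2→Ref: bottleneck 10, flow now 20.
Augment Well→P4→P5→M4→Ref: bottleneck 1, flow now 21.
No augmenting path remains; maximum flow = 21.
By max-flow min-cut, the minimum cut capacity equals the max flow.
In the residual graph, reachable from Well: {Well, M3}.
Min-cut edges: Well→P4 (14), M3→P2 (2), M3→P5 (5); capacity 14 + 2 + 5 = 21.

21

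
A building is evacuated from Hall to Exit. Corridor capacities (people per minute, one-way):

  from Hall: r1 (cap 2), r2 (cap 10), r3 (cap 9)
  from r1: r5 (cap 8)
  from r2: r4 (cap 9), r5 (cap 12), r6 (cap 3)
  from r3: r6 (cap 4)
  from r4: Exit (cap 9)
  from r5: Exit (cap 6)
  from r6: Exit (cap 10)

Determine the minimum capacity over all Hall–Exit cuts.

16

Augment Hall→r1→r5→Exit: bottleneck 2, flow now 2.
Augment Hall→r2→r4→Exit: bottleneck 9, flow now 11.
Augment Hall→r2→r5→Exit: bottleneck 1, flow now 12.
Augment Hall→r3→r6→Exit: bottleneck 4, flow now 16.
No augmenting path remains; maximum flow = 16.
By max-flow min-cut, the minimum cut capacity equals the max flow.
In the residual graph, reachable from Hall: {Hall, r3}.
Min-cut edges: Hall→r1 (2), Hall→r2 (10), r3→r6 (4); capacity 2 + 10 + 4 = 16.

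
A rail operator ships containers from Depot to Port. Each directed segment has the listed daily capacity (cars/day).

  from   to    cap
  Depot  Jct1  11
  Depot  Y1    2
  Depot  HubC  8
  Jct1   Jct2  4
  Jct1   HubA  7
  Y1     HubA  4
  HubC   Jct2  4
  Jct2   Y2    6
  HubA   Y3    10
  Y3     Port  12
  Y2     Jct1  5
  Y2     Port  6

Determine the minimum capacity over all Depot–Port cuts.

15

Augment Depot→Jct1→Jct2→Y2→Port: bottleneck 4, flow now 4.
Augment Depot→Jct1→HubA→Y3→Port: bottleneck 7, flow now 11.
Augment Depot→Y1→HubA→Y3→Port: bottleneck 2, flow now 13.
Augment Depot→HubC→Jct2→Y2→Port: bottleneck 2, flow now 15.
No augmenting path remains; maximum flow = 15.
By max-flow min-cut, the minimum cut capacity equals the max flow.
In the residual graph, reachable from Depot: {Depot, Jct1, HubC, Jct2}.
Min-cut edges: Depot→Y1 (2), Jct1→HubA (7), Jct2→Y2 (6); capacity 2 + 7 + 6 = 15.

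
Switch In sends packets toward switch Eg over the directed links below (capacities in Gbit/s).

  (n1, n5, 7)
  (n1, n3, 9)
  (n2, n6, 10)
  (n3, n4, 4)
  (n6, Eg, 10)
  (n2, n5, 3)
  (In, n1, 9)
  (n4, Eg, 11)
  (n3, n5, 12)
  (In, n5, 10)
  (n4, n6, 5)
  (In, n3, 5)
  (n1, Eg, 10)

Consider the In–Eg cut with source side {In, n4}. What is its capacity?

40

Edges leaving {In, n4}: In→n1 (9), In→n3 (5), In→n5 (10), n4→n6 (5), n4→Eg (11).
Cut capacity = 9 + 5 + 10 + 5 + 11 = 40.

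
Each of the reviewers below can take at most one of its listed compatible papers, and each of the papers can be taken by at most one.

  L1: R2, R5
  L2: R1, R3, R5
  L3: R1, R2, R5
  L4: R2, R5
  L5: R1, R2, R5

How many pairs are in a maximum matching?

Unit-capacity flow: source→left, listed edges, right→sink; max matching = max flow.
Augmenting path L1→R2 (+1); matched 1.
Augmenting path L2→R1 (+1); matched 2.
Augmenting path L3→R5 (+1); matched 3.
Augmenting path L5→R1→L2→R3 (+1); matched 4.
No augmenting path remains; maximum matching = 4.
König certificate: {L2, R1, R2, R5} is a vertex cover of size 4 (every listed pair touches it), so no matching can be larger.

4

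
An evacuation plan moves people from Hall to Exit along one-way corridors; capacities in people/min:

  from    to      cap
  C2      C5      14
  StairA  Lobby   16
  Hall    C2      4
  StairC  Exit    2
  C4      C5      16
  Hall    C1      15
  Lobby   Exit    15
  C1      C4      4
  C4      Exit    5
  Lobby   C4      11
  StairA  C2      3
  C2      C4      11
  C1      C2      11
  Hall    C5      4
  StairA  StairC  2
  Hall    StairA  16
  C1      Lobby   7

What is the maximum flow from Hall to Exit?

Augment Hall→C1→Lobby→Exit: bottleneck 7, flow now 7.
Augment Hall→C1→C4→Exit: bottleneck 4, flow now 11.
Augment Hall→StairA→StairC→Exit: bottleneck 2, flow now 13.
Augment Hall→StairA→Lobby→Exit: bottleneck 8, flow now 21.
Augment Hall→C2→C4→Exit: bottleneck 1, flow now 22.
No augmenting path remains; maximum flow = 22.
In the residual graph, reachable from Hall: {Hall, C1, StairA, C2, Lobby, C4, C5}.
Min-cut edges: StairA→StairC (2), Lobby→Exit (15), C4→Exit (5); capacity 2 + 15 + 5 = 22.
This cut is saturated, so no flow can exceed 22.

22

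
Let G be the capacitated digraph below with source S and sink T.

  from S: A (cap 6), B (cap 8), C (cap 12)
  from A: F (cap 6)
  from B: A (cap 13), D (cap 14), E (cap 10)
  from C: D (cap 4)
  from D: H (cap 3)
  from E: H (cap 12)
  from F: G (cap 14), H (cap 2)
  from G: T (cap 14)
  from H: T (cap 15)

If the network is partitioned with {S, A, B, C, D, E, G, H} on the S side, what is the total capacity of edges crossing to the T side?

35

Edges leaving {S, A, B, C, D, E, G, H}: A→F (6), G→T (14), H→T (15).
Cut capacity = 6 + 14 + 15 = 35.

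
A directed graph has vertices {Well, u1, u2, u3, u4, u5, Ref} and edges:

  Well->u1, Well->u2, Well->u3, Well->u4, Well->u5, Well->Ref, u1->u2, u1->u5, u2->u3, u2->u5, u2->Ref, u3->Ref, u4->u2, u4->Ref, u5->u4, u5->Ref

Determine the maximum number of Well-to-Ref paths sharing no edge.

Assign every edge capacity 1; by Menger, the answer equals the max flow.
Path Well→Ref (+1); total 1.
Path Well→u2→Ref (+1); total 2.
Path Well→u3→Ref (+1); total 3.
Path Well→u4→Ref (+1); total 4.
Path Well→u5→Ref (+1); total 5.
No residual Well→Ref path; max flow = 5.
Certifying cut of size 5: {Well→Ref, u2→Ref, u3→Ref, u4→Ref, u5→Ref}.

5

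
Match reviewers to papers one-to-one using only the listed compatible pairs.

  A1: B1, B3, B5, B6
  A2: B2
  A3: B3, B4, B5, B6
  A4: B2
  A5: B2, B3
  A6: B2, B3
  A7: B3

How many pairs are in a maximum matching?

4

Unit-capacity flow: source→left, listed edges, right→sink; max matching = max flow.
Augmenting path A1→B1 (+1); matched 1.
Augmenting path A2→B2 (+1); matched 2.
Augmenting path A3→B3 (+1); matched 3.
Augmenting path A5→B3→A3→B4 (+1); matched 4.
No augmenting path remains; maximum matching = 4.
König certificate: {A1, A3, B2, B3} is a vertex cover of size 4 (every listed pair touches it), so no matching can be larger.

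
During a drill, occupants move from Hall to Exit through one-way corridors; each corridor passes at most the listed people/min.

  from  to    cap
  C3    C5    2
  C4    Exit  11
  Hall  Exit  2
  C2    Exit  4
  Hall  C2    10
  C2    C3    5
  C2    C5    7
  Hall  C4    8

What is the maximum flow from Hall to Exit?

14

Augment Hall→Exit: bottleneck 2, flow now 2.
Augment Hall→C2→Exit: bottleneck 4, flow now 6.
Augment Hall→C4→Exit: bottleneck 8, flow now 14.
No augmenting path remains; maximum flow = 14.
In the residual graph, reachable from Hall: {Hall, C2, C3, C5}.
Min-cut edges: Hall→C4 (8), Hall→Exit (2), C2→Exit (4); capacity 8 + 2 + 4 = 14.
This cut is saturated, so no flow can exceed 14.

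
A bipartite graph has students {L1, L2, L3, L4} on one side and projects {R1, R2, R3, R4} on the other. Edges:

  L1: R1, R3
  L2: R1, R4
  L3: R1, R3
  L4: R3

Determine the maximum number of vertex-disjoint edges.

Unit-capacity flow: source→left, listed edges, right→sink; max matching = max flow.
Augmenting path L1→R1 (+1); matched 1.
Augmenting path L2→R4 (+1); matched 2.
Augmenting path L3→R3 (+1); matched 3.
No augmenting path remains; maximum matching = 3.
König certificate: {L2, R1, R3} is a vertex cover of size 3 (every listed pair touches it), so no matching can be larger.

3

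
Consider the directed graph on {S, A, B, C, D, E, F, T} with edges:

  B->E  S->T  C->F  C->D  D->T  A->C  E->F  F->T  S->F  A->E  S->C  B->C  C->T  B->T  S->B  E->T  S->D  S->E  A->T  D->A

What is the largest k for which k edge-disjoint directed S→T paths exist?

Assign every edge capacity 1; by Menger, the answer equals the max flow.
Path S→T (+1); total 1.
Path S→B→T (+1); total 2.
Path S→C→T (+1); total 3.
Path S→D→T (+1); total 4.
Path S→E→T (+1); total 5.
Path S→F→T (+1); total 6.
No residual S→T path; max flow = 6.
Certifying cut of size 6: {S→B, S→C, S→D, S→E, S→F, S→T}.

6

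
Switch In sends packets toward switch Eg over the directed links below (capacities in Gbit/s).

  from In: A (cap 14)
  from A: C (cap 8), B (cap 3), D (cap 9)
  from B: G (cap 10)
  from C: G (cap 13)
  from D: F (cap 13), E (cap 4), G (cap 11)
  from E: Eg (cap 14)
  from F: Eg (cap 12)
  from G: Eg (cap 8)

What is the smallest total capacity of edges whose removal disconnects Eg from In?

14

Augment In→A→B→G→Eg: bottleneck 3, flow now 3.
Augment In→A→C→G→Eg: bottleneck 5, flow now 8.
Augment In→A→D→E→Eg: bottleneck 4, flow now 12.
Augment In→A→D→F→Eg: bottleneck 2, flow now 14.
No augmenting path remains; maximum flow = 14.
By max-flow min-cut, the minimum cut capacity equals the max flow.
In the residual graph, reachable from In: {In}.
Min-cut edges: In→A (14); capacity 14 = 14.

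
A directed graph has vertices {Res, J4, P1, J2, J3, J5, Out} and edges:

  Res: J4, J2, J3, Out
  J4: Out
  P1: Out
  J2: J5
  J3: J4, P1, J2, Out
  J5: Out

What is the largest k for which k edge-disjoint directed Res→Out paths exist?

Assign every edge capacity 1; by Menger, the answer equals the max flow.
Path Res→Out (+1); total 1.
Path Res→J4→Out (+1); total 2.
Path Res→J3→Out (+1); total 3.
Path Res→J2→J5→Out (+1); total 4.
No residual Res→Out path; max flow = 4.
Certifying cut of size 4: {Res→J2, Res→J3, Res→J4, Res→Out}.

4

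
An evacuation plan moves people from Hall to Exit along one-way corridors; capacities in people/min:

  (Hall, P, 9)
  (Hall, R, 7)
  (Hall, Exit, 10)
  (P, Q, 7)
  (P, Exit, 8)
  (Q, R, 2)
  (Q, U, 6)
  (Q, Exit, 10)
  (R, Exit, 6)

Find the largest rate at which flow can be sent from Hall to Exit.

Augment Hall→Exit: bottleneck 10, flow now 10.
Augment Hall→P→Exit: bottleneck 8, flow now 18.
Augment Hall→R→Exit: bottleneck 6, flow now 24.
Augment Hall→P→Q→Exit: bottleneck 1, flow now 25.
No augmenting path remains; maximum flow = 25.
In the residual graph, reachable from Hall: {Hall, R}.
Min-cut edges: Hall→P (9), Hall→Exit (10), R→Exit (6); capacity 9 + 10 + 6 = 25.
This cut is saturated, so no flow can exceed 25.

25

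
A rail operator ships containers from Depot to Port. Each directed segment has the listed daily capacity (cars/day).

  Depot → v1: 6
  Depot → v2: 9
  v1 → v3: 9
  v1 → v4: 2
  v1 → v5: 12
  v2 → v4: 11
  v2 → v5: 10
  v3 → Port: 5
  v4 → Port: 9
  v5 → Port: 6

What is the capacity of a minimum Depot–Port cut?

15

Augment Depot→v1→v3→Port: bottleneck 5, flow now 5.
Augment Depot→v1→v4→Port: bottleneck 1, flow now 6.
Augment Depot→v2→v4→Port: bottleneck 8, flow now 14.
Augment Depot→v2→v5→Port: bottleneck 1, flow now 15.
No augmenting path remains; maximum flow = 15.
By max-flow min-cut, the minimum cut capacity equals the max flow.
In the residual graph, reachable from Depot: {Depot}.
Min-cut edges: Depot→v1 (6), Depot→v2 (9); capacity 6 + 9 = 15.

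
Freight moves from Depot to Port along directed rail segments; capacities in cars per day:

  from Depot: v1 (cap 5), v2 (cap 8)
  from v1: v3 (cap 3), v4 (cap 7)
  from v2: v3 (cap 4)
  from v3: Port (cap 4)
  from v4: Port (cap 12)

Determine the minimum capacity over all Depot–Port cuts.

9

Augment Depot→v1→v3→Port: bottleneck 3, flow now 3.
Augment Depot→v1→v4→Port: bottleneck 2, flow now 5.
Augment Depot→v2→v3→Port: bottleneck 1, flow now 6.
Augment Depot→v2→v3→v1→v4→Port: bottleneck 3, flow now 9. (uses reverse residual edge)
No augmenting path remains; maximum flow = 9.
By max-flow min-cut, the minimum cut capacity equals the max flow.
In the residual graph, reachable from Depot: {Depot, v2}.
Min-cut edges: Depot→v1 (5), v2→v3 (4); capacity 5 + 4 = 9.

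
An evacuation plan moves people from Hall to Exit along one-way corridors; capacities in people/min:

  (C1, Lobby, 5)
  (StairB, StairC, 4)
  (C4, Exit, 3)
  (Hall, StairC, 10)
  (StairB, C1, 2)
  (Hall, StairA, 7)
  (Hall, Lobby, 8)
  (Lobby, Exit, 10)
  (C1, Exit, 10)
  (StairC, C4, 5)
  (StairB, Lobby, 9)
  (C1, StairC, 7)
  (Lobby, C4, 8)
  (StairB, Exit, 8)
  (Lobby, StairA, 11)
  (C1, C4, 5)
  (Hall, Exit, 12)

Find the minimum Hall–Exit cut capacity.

23

Augment Hall→Exit: bottleneck 12, flow now 12.
Augment Hall→Lobby→Exit: bottleneck 8, flow now 20.
Augment Hall→StairC→C4→Exit: bottleneck 3, flow now 23.
No augmenting path remains; maximum flow = 23.
By max-flow min-cut, the minimum cut capacity equals the max flow.
In the residual graph, reachable from Hall: {Hall, StairC, StairA, C4}.
Min-cut edges: Hall→Lobby (8), Hall→Exit (12), C4→Exit (3); capacity 8 + 12 + 3 = 23.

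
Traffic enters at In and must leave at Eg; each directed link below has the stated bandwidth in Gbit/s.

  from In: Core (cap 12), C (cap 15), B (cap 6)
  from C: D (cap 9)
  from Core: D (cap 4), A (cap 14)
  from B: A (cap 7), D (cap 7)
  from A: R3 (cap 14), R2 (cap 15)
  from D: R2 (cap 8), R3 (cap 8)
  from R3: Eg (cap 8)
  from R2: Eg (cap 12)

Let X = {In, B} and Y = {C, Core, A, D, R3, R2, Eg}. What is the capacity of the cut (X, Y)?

Edges leaving {In, B}: In→C (15), In→Core (12), B→A (7), B→D (7).
Cut capacity = 15 + 12 + 7 + 7 = 41.

41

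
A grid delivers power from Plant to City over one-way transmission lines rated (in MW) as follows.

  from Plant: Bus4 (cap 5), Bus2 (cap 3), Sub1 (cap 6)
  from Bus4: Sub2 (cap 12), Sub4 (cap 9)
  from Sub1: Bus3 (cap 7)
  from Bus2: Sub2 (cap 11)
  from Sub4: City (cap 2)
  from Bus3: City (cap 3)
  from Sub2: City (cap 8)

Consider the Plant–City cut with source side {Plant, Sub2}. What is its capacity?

22

Edges leaving {Plant, Sub2}: Plant→Bus4 (5), Plant→Sub1 (6), Plant→Bus2 (3), Sub2→City (8).
Cut capacity = 5 + 6 + 3 + 8 = 22.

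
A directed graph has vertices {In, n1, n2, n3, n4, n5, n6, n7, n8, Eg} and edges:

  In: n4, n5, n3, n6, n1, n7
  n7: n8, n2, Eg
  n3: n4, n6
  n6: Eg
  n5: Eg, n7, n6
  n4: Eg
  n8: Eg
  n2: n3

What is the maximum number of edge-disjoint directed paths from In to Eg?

Assign every edge capacity 1; by Menger, the answer equals the max flow.
Path In→n4→Eg (+1); total 1.
Path In→n5→Eg (+1); total 2.
Path In→n6→Eg (+1); total 3.
Path In→n7→Eg (+1); total 4.
No residual In→Eg path; max flow = 4.
Certifying cut of size 4: {In→n5, In→n7, n4→Eg, n6→Eg}.

4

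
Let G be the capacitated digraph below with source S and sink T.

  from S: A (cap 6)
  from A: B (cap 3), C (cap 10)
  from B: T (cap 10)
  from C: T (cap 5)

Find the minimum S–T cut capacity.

Augment S→A→B→T: bottleneck 3, flow now 3.
Augment S→A→C→T: bottleneck 3, flow now 6.
No augmenting path remains; maximum flow = 6.
By max-flow min-cut, the minimum cut capacity equals the max flow.
In the residual graph, reachable from S: {S}.
Min-cut edges: S→A (6); capacity 6 = 6.

6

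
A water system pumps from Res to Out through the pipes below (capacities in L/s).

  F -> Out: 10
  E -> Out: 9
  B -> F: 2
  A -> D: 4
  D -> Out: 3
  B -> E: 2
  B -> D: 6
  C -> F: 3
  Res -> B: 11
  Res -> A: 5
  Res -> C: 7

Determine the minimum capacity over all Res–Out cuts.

Augment Res→A→D→Out: bottleneck 3, flow now 3.
Augment Res→B→E→Out: bottleneck 2, flow now 5.
Augment Res→B→F→Out: bottleneck 2, flow now 7.
Augment Res→C→F→Out: bottleneck 3, flow now 10.
No augmenting path remains; maximum flow = 10.
By max-flow min-cut, the minimum cut capacity equals the max flow.
In the residual graph, reachable from Res: {Res, A, B, C, D}.
Min-cut edges: B→E (2), B→F (2), C→F (3), D→Out (3); capacity 2 + 2 + 3 + 3 = 10.

10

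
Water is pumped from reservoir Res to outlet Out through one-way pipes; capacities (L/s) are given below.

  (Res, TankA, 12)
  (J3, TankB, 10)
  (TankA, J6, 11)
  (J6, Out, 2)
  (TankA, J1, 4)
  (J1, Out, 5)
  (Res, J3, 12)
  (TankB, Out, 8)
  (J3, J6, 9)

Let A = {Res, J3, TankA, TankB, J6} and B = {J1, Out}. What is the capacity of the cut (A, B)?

14

Edges leaving {Res, J3, TankA, TankB, J6}: TankA→J1 (4), TankB→Out (8), J6→Out (2).
Cut capacity = 4 + 8 + 2 = 14.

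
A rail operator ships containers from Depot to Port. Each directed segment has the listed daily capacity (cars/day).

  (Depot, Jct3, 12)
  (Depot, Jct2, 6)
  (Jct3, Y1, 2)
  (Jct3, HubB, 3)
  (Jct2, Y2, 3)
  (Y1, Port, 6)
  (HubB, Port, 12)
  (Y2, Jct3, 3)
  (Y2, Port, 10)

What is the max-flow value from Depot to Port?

8

Augment Depot→Jct3→Y1→Port: bottleneck 2, flow now 2.
Augment Depot→Jct3→HubB→Port: bottleneck 3, flow now 5.
Augment Depot→Jct2→Y2→Port: bottleneck 3, flow now 8.
No augmenting path remains; maximum flow = 8.
In the residual graph, reachable from Depot: {Depot, Jct3, Jct2}.
Min-cut edges: Jct3→Y1 (2), Jct3→HubB (3), Jct2→Y2 (3); capacity 2 + 3 + 3 = 8.
This cut is saturated, so no flow can exceed 8.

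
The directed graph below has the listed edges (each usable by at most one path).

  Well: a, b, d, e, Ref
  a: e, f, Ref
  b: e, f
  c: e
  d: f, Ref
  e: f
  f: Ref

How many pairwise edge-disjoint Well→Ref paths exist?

4

Assign every edge capacity 1; by Menger, the answer equals the max flow.
Path Well→Ref (+1); total 1.
Path Well→a→Ref (+1); total 2.
Path Well→d→Ref (+1); total 3.
Path Well→b→f→Ref (+1); total 4.
No residual Well→Ref path; max flow = 4.
Certifying cut of size 4: {Well→Ref, Well→a, Well→d, f→Ref}.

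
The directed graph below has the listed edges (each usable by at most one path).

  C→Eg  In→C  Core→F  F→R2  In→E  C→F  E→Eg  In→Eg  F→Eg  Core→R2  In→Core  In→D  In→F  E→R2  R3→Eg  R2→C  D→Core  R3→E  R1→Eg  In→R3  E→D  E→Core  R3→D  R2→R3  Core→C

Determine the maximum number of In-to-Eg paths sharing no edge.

5

Assign every edge capacity 1; by Menger, the answer equals the max flow.
Path In→Eg (+1); total 1.
Path In→E→Eg (+1); total 2.
Path In→C→Eg (+1); total 3.
Path In→F→Eg (+1); total 4.
Path In→R3→Eg (+1); total 5.
No residual In→Eg path; max flow = 5.
Certifying cut of size 5: {C→Eg, E→Eg, F→Eg, In→Eg, R3→Eg}.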